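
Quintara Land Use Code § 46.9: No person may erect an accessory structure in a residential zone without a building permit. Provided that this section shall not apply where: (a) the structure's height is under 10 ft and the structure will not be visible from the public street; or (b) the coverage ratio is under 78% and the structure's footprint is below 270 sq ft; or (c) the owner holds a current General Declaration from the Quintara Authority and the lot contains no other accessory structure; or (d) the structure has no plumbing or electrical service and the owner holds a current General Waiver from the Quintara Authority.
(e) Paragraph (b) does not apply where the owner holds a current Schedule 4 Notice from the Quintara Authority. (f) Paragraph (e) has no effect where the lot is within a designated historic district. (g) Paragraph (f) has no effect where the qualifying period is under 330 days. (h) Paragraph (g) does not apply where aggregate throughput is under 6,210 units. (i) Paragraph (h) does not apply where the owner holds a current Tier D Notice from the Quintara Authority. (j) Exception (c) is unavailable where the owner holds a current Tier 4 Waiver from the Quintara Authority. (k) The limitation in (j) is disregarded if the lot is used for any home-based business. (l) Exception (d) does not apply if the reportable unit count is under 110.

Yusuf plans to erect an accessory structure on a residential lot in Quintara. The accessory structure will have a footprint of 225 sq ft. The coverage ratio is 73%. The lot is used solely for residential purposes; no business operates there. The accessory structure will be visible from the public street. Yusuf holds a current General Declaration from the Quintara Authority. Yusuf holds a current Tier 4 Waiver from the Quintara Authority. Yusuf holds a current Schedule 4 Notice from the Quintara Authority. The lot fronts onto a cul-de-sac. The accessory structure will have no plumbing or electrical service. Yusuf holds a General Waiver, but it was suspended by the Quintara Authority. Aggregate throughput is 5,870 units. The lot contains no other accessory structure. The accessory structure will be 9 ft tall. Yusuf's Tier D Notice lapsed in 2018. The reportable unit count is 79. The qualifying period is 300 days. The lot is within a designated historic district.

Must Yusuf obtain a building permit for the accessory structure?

Exception (a) requires that the structure will not be visible from the public street; but the structure will be visible from the street, so (a) is unavailable.
Exception (b) is satisfied on its face — the coverage ratio is 73%, under the 78% limit; the structure's footprint is 225 sq ft, below the 270 sq ft limit. Applying paragraphs (e)–(i): (e) would limit (b) — a current Schedule 4 Notice is held — but (f) sets (e) aside: (f) is triggered — the lot is in a historic district. (g) applies (the qualifying period is 300 days, under the 330 days limit), but is itself disapplied by (h): (h) is triggered — aggregate throughput is 5,870 units, under the 6,210 units limit. (i), which would lift (h), is inapplicable — the Tier D Notice is not current. So (b) applies.
Exception (c): a current General Declaration is held; the lot has no other accessory structure — every condition holds. However, paragraphs (j)–(k) must be considered: (j) is triggered — a current Tier 4 Waiver is held. (k), which would lift (j), is not engaged — the lot is solely residential. So (c) is unavailable.
Exception (d) requires that the owner holds a current General Waiver from the Quintara Authority; but no current General Waiver is held, so (d) is unavailable.

No — exception (b) applies; Yusuf does not need a building permit.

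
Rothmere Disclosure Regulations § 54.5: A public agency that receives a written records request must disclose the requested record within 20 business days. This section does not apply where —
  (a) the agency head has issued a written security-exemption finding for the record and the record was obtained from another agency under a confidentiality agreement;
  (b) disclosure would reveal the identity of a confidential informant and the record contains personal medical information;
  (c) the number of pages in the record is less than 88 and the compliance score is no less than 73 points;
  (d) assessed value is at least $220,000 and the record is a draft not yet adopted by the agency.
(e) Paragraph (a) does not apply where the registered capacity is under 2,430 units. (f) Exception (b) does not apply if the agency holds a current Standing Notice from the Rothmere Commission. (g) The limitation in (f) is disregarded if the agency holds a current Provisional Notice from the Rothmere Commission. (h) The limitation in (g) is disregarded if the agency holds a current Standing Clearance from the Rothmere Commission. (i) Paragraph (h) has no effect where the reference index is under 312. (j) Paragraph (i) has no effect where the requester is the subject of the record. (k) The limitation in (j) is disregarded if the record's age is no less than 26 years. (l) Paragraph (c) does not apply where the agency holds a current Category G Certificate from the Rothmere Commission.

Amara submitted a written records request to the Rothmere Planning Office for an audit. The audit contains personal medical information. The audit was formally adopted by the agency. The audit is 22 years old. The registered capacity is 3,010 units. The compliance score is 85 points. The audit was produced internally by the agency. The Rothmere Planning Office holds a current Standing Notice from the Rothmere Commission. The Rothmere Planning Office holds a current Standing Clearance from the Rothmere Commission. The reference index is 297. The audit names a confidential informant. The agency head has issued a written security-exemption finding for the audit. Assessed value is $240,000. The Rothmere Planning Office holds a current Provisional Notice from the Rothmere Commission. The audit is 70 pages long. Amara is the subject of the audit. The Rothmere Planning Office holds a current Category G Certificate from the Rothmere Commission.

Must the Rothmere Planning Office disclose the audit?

Yes — the Rothmere Planning Office must disclose the audit.

Exception (a) fails — the audit was produced internally.
All of (b)'s requirements are met (the audit names a confidential informant; the audit contains personal medical information). But: (f) operates against (b): a current Standing Notice is held. (g) is engaged (a current Provisional Notice is held), but yields to (h): (h) operates against (g): a current Standing Clearance is held. (i) would limit (h) — the reference index is 297, under the 312 limit — but (j) sets (i) aside: (j) operates against (i): Amara is the subject of the audit. (k) is not engaged (the record's age is 22 years, short of 26 years), so (j) stands. (b) is therefore removed.
Exception (c) is satisfied on its face — the number of pages in the record is 70, less than the 88 limit; the compliance score is 85 points, meeting the 73 points threshold. Turning to paragraph (l): (l) applies — a current Category G Certificate is held. (c) is therefore removed.
Exception (d) does not apply: the audit has been formally adopted.
No exception displaces § 54.5.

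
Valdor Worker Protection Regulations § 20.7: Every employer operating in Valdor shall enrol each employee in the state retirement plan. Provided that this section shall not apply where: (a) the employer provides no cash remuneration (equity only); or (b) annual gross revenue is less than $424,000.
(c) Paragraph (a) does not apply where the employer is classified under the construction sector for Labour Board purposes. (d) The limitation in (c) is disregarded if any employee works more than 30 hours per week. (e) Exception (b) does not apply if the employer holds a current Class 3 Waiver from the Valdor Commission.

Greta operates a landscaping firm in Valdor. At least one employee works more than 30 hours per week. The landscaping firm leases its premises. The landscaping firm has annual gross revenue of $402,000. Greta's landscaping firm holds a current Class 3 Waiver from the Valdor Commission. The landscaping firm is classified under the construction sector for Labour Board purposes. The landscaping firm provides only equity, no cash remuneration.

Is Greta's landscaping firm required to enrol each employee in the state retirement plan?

All of (a)'s requirements are met (remuneration is equity-only). Applying paragraphs (c)–(d): (c) would limit (a) — the landscaping firm is classified under the construction sector — but (d) sets (c) aside: (d) operates — at least one employee exceeds 30 hours/week. So (a) applies.
All of (b)'s requirements are met (annual gross revenue is $402,000, less than the $424,000 limit). Turning to paragraph (e): (e) is triggered — a current Class 3 Waiver is held. Exception (b) does not apply.

No — exception (a) applies; Greta's landscaping firm is not required to enrol each employee in the state retirement plan.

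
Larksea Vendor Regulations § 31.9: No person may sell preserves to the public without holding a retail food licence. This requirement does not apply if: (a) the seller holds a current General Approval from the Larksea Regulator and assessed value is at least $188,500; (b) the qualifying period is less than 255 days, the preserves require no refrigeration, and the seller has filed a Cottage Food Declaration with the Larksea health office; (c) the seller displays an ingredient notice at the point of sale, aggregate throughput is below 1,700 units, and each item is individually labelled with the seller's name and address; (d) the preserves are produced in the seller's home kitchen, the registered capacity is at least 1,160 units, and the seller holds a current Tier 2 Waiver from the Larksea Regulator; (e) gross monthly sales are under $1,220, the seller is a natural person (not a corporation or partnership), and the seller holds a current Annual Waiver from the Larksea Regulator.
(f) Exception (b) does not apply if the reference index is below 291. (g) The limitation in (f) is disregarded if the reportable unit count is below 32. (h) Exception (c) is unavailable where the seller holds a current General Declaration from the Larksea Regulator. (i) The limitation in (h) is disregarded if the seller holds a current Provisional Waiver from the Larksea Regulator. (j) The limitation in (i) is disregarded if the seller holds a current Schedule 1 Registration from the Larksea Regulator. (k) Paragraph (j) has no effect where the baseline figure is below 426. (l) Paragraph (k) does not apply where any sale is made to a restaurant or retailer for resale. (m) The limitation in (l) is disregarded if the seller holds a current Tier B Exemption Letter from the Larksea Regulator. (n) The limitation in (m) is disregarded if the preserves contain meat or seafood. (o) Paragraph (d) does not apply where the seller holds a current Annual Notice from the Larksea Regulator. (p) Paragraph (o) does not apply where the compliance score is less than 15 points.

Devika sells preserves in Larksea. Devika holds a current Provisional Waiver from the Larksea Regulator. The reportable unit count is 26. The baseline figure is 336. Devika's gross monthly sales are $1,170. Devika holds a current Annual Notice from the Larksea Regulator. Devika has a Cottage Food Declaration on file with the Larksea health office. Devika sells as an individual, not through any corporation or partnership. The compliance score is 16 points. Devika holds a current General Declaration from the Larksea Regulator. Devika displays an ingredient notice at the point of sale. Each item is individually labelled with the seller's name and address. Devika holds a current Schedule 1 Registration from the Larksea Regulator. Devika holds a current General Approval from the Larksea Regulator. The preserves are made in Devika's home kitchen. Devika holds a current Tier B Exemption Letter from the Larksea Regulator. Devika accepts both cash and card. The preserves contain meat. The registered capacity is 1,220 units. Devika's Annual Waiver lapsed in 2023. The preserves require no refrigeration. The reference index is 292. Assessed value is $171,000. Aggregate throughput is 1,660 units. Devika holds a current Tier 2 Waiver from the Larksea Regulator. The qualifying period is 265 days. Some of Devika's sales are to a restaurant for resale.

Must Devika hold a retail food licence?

Exception (a) fails — assessed value is $171,000, short of $188,500.
Exception (b) fails — the qualifying period is 265 days, not less than 255 days.
Exception (c)'s conditions are all satisfied: an ingredient notice is displayed; aggregate throughput is 1,660 units, below the 1,700 units limit; items are individually labelled. Turning to paragraphs (h)–(n): (h) operates — a current General Declaration is held. (i) would limit (h) — a current Provisional Waiver is held — but (j) sets (i) aside: (j) applies — a current Schedule 1 Registration is held. (k) would limit (j) — the baseline figure is 336, below the 426 limit — but (l) sets (k) aside: (l) operates — some sales are to a restaurant for resale. (m) would limit (l) — a current Tier B Exemption Letter is held — but (n) sets (m) aside: (n) operates against (m): the preserves contain meat. Exception (c) does not apply.
Exception (d)'s conditions are all satisfied: the preserves are home-kitchen produced; the registered capacity is 1,220 units, meeting the 1,160 units threshold; a current Tier 2 Waiver is held. But applying paragraphs (o)–(p): (o) operates against (d): a current Annual Notice is held. (p) is inapplicable (the compliance score is 16 points, not less than 15 points), so (o) stands. (d) is therefore removed.
Exception (e) requires that the seller holds a current Annual Waiver from the Larksea Regulator; but the Annual Waiver is not current, so (e) is unavailable.
No exception is made out. Devika falls within the general rule.

Yes — Devika must hold a retail food licence.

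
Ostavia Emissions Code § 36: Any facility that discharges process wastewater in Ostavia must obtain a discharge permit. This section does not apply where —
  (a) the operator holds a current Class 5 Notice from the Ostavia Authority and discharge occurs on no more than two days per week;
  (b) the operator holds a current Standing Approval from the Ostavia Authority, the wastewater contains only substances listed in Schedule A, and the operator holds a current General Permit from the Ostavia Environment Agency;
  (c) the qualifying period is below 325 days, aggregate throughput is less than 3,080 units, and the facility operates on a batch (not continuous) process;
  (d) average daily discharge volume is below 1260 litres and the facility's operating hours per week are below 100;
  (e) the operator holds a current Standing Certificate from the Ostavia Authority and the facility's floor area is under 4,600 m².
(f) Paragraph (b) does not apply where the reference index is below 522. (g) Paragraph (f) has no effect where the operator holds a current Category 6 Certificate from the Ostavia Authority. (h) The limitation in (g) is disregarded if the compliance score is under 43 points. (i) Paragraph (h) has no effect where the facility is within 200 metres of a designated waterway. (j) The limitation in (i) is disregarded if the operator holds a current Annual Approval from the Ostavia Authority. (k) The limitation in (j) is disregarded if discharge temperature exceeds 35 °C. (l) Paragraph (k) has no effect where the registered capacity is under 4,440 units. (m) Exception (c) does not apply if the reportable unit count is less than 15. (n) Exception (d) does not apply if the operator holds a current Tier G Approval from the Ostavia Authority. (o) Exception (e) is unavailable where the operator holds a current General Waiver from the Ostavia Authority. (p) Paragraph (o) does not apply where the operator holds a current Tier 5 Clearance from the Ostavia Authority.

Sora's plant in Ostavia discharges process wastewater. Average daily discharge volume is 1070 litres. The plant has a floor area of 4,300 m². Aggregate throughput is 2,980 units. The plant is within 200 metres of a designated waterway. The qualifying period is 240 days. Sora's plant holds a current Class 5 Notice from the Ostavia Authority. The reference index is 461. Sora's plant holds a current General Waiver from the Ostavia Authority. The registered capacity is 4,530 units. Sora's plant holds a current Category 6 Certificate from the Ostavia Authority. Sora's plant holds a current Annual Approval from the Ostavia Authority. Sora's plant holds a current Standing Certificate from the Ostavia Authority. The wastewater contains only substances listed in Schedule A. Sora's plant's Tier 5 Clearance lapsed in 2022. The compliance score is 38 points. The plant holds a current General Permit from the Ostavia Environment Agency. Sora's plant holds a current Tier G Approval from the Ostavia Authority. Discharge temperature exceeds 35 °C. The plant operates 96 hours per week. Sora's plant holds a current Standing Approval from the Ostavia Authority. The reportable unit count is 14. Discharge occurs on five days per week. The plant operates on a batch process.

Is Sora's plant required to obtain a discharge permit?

No — exception (b) applies; Sora's plant is not required to obtain a discharge permit.

Exception (a) does not apply: discharge occurs on five days per week.
All of (b)'s requirements are met (a current Standing Approval is held; the wastewater is Schedule-A-only; a current General Permit is held). As to paragraphs (f)–(l): (f) would limit (b) — the reference index is 461, below the 522 limit — but (g) sets (f) aside: (g) applies — a current Category 6 Certificate is held. (h) operates (the compliance score is 38 points, under the 43 points limit), but is displaced by (i): (i) applies — the plant is within 200 m of a designated waterway. (j) would limit (i) — a current Annual Approval is held — but (k) sets (j) aside: (k) operates against (j): discharge temperature exceeds 35 °C. (l) is inapplicable (the registered capacity is 4,530 units, not under 4,440 units), so (k) stands. (b) remains available.
Exception (c)'s conditions are all satisfied: the qualifying period is 240 days, below the 325 days limit; aggregate throughput is 2,980 units, less than the 3,080 units limit; the facility operates on a batch process. But applying paragraph (m): (m) operates — the reportable unit count is 14, less than the 15 limit. So (c) is unavailable.
Exception (d) is satisfied on its face — average daily discharge volume is 1070 litres, below the 1260 litres limit; the facility's operating hours per week are 96, below the 100 limit. But: (n) operates against (d): a current Tier G Approval is held. (d) is therefore removed.
Exception (e) is satisfied on its face — a current Standing Certificate is held; the facility's floor area is 4,300 m², under the 4,600 m² limit. Turning to paragraphs (o)–(p): (o) is triggered — a current General Waiver is held. (p) is not triggered (the Tier 5 Clearance is not current), so (o) stands. Exception (e) does not apply.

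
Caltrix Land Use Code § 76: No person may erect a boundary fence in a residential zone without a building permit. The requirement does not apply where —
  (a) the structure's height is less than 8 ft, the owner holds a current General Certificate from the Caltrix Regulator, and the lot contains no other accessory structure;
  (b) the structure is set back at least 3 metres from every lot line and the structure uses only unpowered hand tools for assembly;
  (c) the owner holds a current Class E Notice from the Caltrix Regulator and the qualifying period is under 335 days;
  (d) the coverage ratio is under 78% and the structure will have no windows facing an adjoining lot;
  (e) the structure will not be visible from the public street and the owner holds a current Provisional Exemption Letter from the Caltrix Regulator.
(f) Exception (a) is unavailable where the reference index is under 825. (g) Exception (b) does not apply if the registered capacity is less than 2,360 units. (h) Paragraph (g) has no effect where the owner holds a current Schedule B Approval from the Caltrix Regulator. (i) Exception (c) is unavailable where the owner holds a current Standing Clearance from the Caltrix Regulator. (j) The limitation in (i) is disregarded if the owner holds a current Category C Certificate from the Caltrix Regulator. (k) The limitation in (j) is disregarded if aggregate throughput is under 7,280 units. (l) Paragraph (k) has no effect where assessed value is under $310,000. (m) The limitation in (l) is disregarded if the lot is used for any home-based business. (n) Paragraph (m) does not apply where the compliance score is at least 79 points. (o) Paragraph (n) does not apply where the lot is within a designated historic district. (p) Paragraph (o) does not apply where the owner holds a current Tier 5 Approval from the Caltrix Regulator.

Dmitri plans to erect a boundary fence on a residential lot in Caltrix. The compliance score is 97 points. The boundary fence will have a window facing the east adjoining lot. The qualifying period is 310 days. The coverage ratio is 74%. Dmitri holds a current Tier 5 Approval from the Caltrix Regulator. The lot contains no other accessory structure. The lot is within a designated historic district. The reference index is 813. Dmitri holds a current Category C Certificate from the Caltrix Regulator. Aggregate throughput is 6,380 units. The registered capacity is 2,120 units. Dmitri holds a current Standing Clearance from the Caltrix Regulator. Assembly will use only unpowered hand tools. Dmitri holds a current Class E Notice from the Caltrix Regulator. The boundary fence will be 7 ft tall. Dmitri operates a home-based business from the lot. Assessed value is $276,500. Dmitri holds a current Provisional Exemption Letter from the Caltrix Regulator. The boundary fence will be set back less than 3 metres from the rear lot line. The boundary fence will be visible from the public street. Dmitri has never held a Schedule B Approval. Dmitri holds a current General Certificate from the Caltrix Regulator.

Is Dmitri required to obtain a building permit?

Exception (a): the structure's height is 7 ft, less than the 8 ft limit; a current General Certificate is held; the lot has no other accessory structure — every condition holds. But applying paragraph (f): (f) operates — the reference index is 813, under the 825 limit. Exception (a) does not apply.
Exception (b) does not apply: the rear setback is under 3 m.
Exception (c) is satisfied on its face — a current Class E Notice is held; the qualifying period is 310 days, under the 335 days limit. Applying paragraphs (i)–(p): (i) is triggered (a current Standing Clearance is held), but is set aside by (j): (j) is engaged — a current Category C Certificate is held. (k) would limit (j) — aggregate throughput is 6,380 units, under the 7,280 units limit — but (l) sets (k) aside: (l) operates — assessed value is $276,500, under the $310,000 limit. (m) would limit (l) — a home-based business operates on the lot — but (n) sets (m) aside: (n) operates against (m): the compliance score is 97 points, meeting the 79 points threshold. (o) applies (the lot is in a historic district), but is displaced by (p): (p) operates — a current Tier 5 Approval is held. So (c) applies.
Exception (d) fails — a window faces an adjoining lot.
Exception (e) requires that the structure will not be visible from the public street; but the structure will be visible from the street, so (e) is unavailable.

No — exception (c) applies; Dmitri does not need a building permit.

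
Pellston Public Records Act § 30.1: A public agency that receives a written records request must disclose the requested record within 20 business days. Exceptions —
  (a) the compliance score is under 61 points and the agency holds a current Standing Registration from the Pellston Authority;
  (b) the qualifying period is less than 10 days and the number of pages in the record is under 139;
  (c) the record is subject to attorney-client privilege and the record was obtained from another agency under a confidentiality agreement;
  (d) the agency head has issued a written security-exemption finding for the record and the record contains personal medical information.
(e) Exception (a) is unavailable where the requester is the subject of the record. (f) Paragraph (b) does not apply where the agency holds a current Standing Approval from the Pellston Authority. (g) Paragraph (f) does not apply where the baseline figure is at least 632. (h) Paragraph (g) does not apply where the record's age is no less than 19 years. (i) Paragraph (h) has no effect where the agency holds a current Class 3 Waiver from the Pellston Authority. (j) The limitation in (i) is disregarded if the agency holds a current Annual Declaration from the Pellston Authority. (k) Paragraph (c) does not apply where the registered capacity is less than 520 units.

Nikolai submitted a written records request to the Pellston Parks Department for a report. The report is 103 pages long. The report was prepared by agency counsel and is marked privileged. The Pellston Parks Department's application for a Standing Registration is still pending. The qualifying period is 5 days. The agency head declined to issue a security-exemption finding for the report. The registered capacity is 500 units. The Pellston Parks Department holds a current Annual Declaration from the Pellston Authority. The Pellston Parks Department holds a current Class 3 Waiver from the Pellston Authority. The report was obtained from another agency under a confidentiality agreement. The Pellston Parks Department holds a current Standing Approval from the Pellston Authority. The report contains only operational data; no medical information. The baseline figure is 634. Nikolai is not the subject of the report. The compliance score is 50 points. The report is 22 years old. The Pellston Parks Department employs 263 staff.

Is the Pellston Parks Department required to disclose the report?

Yes — the Pellston Parks Department must disclose the report.

Exception (a) requires that the agency holds a current Standing Registration from the Pellston Authority; but the Standing Registration is not current, so (a) is unavailable.
Exception (b): the qualifying period is 5 days, less than the 10 days limit; the number of pages in the record is 103, under the 139 limit — every condition holds. But: (f) operates against (b): a current Standing Approval is held. (g) is triggered (the baseline figure is 634, meeting the 632 threshold), but is overridden by (h): (h) operates against (g): the record's age is 22 years, meeting the 19 years threshold. (i) operates (a current Class 3 Waiver is held), but is set aside by (j): (j) operates against (i): a current Annual Declaration is held. (b) is therefore removed.
All of (c)'s requirements are met (the report is privileged; the report was obtained under a confidentiality agreement). However, paragraph (k) must be considered: (k) operates against (c): the registered capacity is 500 units, less than the 520 units limit. (c) is therefore removed.
Exception (d) fails — the agency head declined to issue a security-exemption finding.
None of the exceptions is available; § 30.1 applies in full.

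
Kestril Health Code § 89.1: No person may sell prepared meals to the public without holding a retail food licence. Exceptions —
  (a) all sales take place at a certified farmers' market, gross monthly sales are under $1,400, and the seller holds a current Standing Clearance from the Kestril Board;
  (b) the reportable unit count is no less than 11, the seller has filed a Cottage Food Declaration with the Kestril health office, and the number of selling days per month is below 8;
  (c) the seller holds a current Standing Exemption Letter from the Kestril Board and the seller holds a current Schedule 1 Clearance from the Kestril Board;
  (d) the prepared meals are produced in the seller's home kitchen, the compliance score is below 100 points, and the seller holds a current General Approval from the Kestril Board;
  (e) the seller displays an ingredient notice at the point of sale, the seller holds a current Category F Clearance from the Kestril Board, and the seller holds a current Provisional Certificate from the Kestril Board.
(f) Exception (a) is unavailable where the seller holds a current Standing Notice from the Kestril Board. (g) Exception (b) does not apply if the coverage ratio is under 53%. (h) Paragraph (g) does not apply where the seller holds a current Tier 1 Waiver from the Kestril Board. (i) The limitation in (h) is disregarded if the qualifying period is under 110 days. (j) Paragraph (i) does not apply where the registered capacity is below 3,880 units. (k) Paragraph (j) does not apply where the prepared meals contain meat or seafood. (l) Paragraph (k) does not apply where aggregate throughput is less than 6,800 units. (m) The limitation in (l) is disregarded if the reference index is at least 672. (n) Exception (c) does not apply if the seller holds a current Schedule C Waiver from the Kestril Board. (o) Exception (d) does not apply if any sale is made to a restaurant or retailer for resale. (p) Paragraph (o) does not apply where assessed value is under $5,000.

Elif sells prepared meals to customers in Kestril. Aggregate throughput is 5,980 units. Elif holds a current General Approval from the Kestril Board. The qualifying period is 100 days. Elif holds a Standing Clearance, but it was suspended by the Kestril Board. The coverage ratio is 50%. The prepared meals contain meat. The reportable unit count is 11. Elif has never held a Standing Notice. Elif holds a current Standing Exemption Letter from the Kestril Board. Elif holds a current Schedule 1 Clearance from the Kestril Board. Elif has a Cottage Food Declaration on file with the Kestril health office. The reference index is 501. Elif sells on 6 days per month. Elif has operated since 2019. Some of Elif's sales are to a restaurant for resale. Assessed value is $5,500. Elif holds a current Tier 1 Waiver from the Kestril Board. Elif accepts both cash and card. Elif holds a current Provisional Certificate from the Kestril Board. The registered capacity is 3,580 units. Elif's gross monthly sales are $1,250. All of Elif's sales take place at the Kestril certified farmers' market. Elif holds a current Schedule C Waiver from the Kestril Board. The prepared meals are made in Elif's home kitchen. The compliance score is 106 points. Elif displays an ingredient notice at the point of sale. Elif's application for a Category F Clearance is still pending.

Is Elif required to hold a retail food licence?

No — exception (b) applies; Elif is not required to hold a retail food licence.

Exception (a) fails — there is no Standing Clearance in force.
All of (b)'s requirements are met (the reportable unit count is 11, meeting the 11 threshold; a Cottage Food Declaration is on file; the number of selling days per month is 6, below the 8 limit). Considering the limiting provisions: (g) is triggered (the coverage ratio is 50%, under the 53% limit), but is itself disapplied by (h): (h) operates against (g): a current Tier 1 Waiver is held. (i) would limit (h) — the qualifying period is 100 days, under the 110 days limit — but (j) sets (i) aside: (j) operates against (i): the registered capacity is 3,580 units, below the 3,880 units limit. (k) is triggered (the prepared meals contain meat), but yields to (l): (l) operates against (k): aggregate throughput is 5,980 units, less than the 6,800 units limit. (m) is not engaged (the reference index is 501, short of 672), so (l) stands. Exception (b) stands.
Exception (c): a current Standing Exemption Letter is held; a current Schedule 1 Clearance is held — every condition holds. Turning to paragraph (n): (n) operates — a current Schedule C Waiver is held. Exception (c) does not apply.
Exception (d) does not apply: the compliance score is 106 points, not below 100 points.
Exception (e) does not apply: there is no Category F Clearance in force.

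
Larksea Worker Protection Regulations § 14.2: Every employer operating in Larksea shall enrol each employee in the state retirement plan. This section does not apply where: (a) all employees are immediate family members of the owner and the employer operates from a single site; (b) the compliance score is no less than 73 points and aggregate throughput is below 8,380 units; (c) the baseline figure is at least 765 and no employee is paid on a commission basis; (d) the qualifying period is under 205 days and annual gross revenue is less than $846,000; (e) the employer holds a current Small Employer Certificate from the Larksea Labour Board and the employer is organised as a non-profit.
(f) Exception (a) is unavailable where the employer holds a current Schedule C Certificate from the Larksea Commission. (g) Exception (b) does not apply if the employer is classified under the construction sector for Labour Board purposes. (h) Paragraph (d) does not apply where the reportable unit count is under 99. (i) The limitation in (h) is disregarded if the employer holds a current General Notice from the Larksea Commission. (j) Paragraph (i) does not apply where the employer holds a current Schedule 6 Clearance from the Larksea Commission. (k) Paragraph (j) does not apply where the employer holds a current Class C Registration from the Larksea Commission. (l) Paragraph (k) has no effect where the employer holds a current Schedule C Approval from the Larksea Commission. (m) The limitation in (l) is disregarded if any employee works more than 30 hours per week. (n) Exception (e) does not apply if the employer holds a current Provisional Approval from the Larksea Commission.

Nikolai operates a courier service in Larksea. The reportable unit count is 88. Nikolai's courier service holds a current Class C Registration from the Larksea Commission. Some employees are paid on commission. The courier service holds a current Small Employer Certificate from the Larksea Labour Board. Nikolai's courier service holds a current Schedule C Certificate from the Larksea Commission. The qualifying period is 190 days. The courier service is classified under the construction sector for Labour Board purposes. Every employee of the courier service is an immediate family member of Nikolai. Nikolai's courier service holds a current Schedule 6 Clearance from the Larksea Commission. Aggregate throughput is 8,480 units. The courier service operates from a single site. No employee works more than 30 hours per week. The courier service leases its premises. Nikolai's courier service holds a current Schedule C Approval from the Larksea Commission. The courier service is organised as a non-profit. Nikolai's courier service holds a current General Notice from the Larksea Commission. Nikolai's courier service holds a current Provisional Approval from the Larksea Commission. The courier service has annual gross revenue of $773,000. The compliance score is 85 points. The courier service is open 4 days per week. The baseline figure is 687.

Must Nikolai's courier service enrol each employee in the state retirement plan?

Exception (a): every employee is an immediate family member; the employer operates from a single site — every condition holds. But applying paragraph (f): (f) operates against (a): a current Schedule C Certificate is held. Exception (a) does not apply.
Exception (b) requires that aggregate throughput is below 8,380 units; but aggregate throughput is 8,480 units, not below 8,380 units, so (b) is unavailable.
Exception (c) fails — the baseline figure is 687, short of 765.
All of (d)'s requirements are met (the qualifying period is 190 days, under the 205 days limit; annual gross revenue is $773,000, less than the $846,000 limit). Turning to paragraphs (h)–(m): (h) operates — the reportable unit count is 88, under the 99 limit. (i) applies (a current General Notice is held), but is displaced by (j): (j) operates against (i): a current Schedule 6 Clearance is held. (k) is triggered (a current Class C Registration is held), but is itself disapplied by (l): (l) operates against (k): a current Schedule C Approval is held. (m) is not engaged (no employee exceeds 30 hours/week), so (l) stands. (d) is therefore removed.
Exception (e): a current Small Employer Certificate is held; the employer is a non-profit — every condition holds. But: (n) operates against (e): a current Provisional Approval is held. So (e) is unavailable.
No exception applies. The general rule governs.

Yes — Nikolai's courier service must enrol each employee in the state retirement plan.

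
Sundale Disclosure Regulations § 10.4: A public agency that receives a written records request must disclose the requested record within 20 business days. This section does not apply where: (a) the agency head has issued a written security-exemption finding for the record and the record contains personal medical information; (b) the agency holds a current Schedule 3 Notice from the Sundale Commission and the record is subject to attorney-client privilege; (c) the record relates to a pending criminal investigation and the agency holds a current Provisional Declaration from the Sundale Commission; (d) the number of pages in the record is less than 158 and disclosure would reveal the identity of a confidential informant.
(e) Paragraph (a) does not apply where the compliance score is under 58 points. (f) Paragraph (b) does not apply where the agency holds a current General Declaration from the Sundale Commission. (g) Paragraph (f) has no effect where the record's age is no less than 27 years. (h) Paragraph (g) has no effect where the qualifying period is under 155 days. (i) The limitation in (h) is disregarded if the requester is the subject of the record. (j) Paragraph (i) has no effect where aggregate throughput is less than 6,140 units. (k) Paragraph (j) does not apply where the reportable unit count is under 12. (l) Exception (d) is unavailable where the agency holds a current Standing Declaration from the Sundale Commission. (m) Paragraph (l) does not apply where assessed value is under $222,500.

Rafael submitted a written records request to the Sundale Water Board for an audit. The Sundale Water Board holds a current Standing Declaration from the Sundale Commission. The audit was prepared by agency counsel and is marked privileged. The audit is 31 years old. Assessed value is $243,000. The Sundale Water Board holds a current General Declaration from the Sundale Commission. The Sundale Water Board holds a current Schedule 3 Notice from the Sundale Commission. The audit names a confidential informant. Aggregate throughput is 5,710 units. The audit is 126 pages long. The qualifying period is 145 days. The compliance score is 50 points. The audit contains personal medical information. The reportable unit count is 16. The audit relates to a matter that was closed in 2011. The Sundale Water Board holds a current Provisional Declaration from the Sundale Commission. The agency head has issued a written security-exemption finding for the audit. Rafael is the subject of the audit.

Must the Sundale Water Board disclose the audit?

Yes — the Sundale Water Board must disclose the audit.

Exception (a)'s conditions are all satisfied: a written security-exemption finding has been issued; the audit contains personal medical information. Turning to paragraph (e): (e) applies — the compliance score is 50 points, under the 58 points limit. So (a) is unavailable.
Exception (b)'s conditions are all satisfied: a current Schedule 3 Notice is held; the audit is privileged. But: (f) operates against (b): a current General Declaration is held. (g) would limit (f) — the record's age is 31 years, meeting the 27 years threshold — but (h) sets (g) aside: (h) operates against (g): the qualifying period is 145 days, under the 155 days limit. (i) would limit (h) — Rafael is the subject of the audit — but (j) sets (i) aside: (j) operates against (i): aggregate throughput is 5,710 units, less than the 6,140 units limit. (k), which would lift (j), is inapplicable — the reportable unit count is 16, not under 12. Exception (b) does not apply.
Exception (c) requires that the record relates to a pending criminal investigation; but the audit relates to a closed matter, so (c) is unavailable.
Exception (d): the number of pages in the record is 126, less than the 158 limit; the audit names a confidential informant — every condition holds. However, paragraphs (l)–(m) must be considered: (l) operates against (d): a current Standing Declaration is held. (m), which would lift (l), is not triggered — assessed value is $243,000, not under $222,500. (d) is therefore removed.
None of the exceptions is available; § 10.4 applies in full.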